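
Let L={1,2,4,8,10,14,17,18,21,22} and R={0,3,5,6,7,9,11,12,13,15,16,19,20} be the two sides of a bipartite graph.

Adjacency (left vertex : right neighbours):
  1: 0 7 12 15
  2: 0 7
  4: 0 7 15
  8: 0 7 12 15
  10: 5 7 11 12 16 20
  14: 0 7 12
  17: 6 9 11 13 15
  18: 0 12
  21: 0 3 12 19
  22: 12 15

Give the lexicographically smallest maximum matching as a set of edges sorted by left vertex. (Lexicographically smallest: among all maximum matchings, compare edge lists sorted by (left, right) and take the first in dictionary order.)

Lex-smallest maximum matching: {(1,0), (2,7), (4,15), (8,12), (10,5), (17,6), (21,3)}

|M| = 7 (so the lex-smallest maximum matching has 7 edges)
process left vertices in ascending order; for each, take the smallest-labelled available neighbour that still permits 7 edges overall, or leave it unmatched if none does
lex-smallest matching: {1-0, 2-7, 4-15, 8-12, 10-5, 17-6, 21-3}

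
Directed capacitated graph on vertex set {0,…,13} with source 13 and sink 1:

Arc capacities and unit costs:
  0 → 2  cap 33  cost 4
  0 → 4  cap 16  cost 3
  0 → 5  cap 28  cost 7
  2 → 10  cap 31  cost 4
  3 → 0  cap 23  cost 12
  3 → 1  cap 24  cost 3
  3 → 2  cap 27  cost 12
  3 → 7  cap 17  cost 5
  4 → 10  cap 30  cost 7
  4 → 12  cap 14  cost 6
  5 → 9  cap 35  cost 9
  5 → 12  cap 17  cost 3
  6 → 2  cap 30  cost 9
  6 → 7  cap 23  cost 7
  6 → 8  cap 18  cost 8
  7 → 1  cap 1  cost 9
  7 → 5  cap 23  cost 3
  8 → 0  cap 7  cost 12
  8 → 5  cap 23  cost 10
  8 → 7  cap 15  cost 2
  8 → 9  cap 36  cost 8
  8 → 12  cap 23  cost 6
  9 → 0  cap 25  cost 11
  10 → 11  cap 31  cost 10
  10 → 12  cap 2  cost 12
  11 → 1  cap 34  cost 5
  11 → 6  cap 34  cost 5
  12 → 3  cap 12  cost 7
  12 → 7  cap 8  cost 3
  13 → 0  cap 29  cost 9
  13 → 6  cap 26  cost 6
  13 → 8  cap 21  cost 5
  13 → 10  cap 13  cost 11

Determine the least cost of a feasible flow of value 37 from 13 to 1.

Minimum cost for 37 units: 958

shortest-cost path #1: 13→8→7→1 push 1 @ unit cost 16 (adds 16)
shortest-cost path #2: 13→8→12→3→1 push 12 @ unit cost 21 (adds 252)
shortest-cost path #3: 13→10→11→1 push 13 @ unit cost 26 (adds 338)
shortest-cost path #4: 13→0→2→10→11→1 push 11 @ unit cost 32 (adds 352)
total cost = 958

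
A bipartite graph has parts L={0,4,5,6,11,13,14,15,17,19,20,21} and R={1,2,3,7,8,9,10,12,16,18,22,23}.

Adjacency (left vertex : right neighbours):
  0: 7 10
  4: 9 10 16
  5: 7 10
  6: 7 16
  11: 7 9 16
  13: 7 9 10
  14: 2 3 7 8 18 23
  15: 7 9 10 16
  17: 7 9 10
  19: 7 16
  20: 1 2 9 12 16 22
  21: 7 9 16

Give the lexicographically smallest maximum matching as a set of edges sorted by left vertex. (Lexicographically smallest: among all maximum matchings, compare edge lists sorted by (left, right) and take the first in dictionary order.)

Lex-smallest maximum matching: {(0,7), (4,9), (5,10), (6,16), (14,2), (20,1)}

|M| = 6 (so the lex-smallest maximum matching has 6 edges)
process left vertices in ascending order; for each, take the smallest-labelled available neighbour that still permits 6 edges overall, or leave it unmatched if none does
lex-smallest matching: {0-7, 4-9, 5-10, 6-16, 14-2, 20-1}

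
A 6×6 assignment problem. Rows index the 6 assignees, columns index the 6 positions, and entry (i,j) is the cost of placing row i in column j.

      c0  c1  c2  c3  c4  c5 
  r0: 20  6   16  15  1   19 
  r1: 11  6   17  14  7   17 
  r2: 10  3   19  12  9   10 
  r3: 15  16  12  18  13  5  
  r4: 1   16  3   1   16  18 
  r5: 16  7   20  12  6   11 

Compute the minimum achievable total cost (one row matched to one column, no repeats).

optimal assignment: row0→col4 (cost 1), row1→col0 (cost 11), row2→col1 (cost 3), row3→col5 (cost 5), row4→col2 (cost 3), row5→col3 (cost 12)
total = 1 + 11 + 3 + 5 + 3 + 12 = 35

Minimum assignment cost: 35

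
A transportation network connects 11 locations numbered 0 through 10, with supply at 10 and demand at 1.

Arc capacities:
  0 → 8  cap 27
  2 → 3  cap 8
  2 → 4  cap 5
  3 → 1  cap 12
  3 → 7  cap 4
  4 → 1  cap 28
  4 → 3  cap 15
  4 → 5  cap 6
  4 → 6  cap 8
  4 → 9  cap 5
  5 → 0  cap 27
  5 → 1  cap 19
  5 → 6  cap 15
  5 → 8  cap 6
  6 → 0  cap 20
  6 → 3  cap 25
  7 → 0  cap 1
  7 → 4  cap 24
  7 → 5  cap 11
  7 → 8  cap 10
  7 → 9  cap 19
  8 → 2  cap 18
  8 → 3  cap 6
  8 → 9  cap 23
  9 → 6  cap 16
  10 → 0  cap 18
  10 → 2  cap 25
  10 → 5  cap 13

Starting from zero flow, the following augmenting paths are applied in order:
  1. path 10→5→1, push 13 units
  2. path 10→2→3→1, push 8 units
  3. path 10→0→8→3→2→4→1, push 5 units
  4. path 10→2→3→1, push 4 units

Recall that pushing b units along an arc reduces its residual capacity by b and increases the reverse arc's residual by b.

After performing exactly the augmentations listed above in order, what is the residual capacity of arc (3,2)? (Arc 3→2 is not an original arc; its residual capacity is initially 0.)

after path 1 (10→5→1, push 13): res(3,2)=0
after path 2 (10→2→3→1, push 8): res(3,2)=8
after path 3 (10→0→8→3→2→4→1, push 5): res(3,2)=3
after path 4 (10→2→3→1, push 4): res(3,2)=7

Residual capacity of (3,2): 7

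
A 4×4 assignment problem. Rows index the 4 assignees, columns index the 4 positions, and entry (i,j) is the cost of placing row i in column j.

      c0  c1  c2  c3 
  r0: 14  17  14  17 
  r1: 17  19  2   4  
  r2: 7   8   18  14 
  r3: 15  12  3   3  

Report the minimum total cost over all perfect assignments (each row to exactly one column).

Minimum assignment cost: 27

optimal assignment: row0→col0 (cost 14), row1→col2 (cost 2), row2→col1 (cost 8), row3→col3 (cost 3)
total = 14 + 2 + 8 + 3 = 27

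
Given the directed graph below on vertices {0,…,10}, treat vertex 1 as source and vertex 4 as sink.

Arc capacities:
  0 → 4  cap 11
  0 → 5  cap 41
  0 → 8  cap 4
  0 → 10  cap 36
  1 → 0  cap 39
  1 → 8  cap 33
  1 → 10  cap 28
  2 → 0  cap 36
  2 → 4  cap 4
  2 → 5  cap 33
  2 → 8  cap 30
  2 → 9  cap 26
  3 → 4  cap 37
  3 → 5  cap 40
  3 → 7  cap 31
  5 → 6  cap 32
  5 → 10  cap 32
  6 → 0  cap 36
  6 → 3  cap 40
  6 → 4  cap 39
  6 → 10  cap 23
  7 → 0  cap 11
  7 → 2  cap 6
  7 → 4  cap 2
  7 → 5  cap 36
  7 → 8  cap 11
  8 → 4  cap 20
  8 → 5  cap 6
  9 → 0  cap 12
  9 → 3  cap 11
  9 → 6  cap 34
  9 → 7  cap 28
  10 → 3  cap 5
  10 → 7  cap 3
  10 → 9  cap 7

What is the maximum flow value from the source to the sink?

Maximum flow value: 78

augment #1: 1→0→4 bottleneck 11, total now 11
augment #2: 1→8→4 bottleneck 20, total now 31
augment #3: 1→10→3→4 bottleneck 5, total now 36
augment #4: 1→10→7→4 bottleneck 2, total now 38
augment #5: 1→0→5→6→4 bottleneck 28, total now 66
augment #6: 1→8→5→6→4 bottleneck 4, total now 70
augment #7: 1→10→7→2→4 bottleneck 1, total now 71
augment #8: 1→10→9→3→4 bottleneck 7, total now 78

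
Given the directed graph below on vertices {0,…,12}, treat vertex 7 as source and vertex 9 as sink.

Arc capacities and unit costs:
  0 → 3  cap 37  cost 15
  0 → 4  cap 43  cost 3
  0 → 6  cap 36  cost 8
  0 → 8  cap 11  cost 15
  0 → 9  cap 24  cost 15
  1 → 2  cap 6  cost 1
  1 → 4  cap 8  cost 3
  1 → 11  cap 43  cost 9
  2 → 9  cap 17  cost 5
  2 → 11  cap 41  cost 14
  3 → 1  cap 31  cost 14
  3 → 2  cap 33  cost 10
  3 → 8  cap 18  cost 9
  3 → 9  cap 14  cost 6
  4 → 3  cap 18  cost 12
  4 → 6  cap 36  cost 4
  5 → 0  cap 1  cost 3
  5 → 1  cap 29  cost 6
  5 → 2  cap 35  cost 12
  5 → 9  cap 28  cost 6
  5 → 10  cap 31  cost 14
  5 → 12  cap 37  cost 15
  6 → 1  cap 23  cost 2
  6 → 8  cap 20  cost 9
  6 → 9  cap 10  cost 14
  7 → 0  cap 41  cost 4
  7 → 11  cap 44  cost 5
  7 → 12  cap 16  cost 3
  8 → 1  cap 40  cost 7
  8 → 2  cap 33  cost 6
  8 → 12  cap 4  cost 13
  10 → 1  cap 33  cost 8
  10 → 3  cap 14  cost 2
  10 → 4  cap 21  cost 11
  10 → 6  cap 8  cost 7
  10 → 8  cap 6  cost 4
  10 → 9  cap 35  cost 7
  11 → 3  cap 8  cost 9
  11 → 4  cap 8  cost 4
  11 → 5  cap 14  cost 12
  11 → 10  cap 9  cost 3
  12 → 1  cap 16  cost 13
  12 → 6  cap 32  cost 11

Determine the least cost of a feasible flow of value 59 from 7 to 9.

shortest-cost path #1: 7→11→10→9 push 9 @ unit cost 15 (adds 135)
shortest-cost path #2: 7→0→9 push 24 @ unit cost 19 (adds 456)
shortest-cost path #3: 7→0→4→6→1→2→9 push 6 @ unit cost 19 (adds 114)
shortest-cost path #4: 7→11→3→9 push 8 @ unit cost 20 (adds 160)
shortest-cost path #5: 7→11→5→9 push 12 @ unit cost 23 (adds 276)
total cost = 1141

Minimum cost for 59 units: 1141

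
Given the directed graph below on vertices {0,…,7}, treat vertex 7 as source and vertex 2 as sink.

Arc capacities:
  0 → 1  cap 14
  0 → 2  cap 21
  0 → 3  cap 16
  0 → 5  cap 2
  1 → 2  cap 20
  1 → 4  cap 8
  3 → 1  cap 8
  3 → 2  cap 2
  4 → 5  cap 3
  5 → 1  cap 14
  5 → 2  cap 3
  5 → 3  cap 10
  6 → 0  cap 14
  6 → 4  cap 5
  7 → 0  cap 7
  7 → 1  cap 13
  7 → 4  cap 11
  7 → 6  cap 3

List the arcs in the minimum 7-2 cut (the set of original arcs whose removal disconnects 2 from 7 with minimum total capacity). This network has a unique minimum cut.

Min-cut arcs: {(4,5), (7,0), (7,1), (7,6)} (total capacity 26)

augment #1: 7→0→2 push 7
augment #2: 7→1→2 push 13
augment #3: 7→4→5→2 push 3
augment #4: 7→6→0→2 push 3
max flow = 26; residual-reachable set from 7 gives S-side
cut edges (S→T): {(4,5), (7,0), (7,1), (7,6)} total cap 26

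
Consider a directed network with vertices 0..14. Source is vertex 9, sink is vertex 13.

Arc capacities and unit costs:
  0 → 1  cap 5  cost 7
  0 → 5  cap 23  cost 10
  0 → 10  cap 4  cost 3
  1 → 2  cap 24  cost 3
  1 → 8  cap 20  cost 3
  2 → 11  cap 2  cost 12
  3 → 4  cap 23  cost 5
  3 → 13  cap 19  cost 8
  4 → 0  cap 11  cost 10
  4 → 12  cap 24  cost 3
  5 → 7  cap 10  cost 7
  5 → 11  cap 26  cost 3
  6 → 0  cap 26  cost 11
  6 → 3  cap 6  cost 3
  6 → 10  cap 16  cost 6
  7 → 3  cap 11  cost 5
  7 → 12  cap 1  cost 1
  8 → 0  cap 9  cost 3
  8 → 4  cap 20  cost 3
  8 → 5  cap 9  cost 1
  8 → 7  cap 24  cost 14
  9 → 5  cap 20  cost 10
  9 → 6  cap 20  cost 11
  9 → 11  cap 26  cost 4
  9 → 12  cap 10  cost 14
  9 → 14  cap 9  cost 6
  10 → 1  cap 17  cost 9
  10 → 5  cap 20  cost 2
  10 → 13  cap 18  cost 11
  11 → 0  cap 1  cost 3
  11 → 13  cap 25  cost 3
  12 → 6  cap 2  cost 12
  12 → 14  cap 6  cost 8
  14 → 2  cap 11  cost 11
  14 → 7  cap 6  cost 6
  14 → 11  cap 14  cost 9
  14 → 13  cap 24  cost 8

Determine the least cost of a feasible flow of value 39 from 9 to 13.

shortest-cost path #1: 9→11→13 push 25 @ unit cost 7 (adds 175)
shortest-cost path #2: 9→14→13 push 9 @ unit cost 14 (adds 126)
shortest-cost path #3: 9→11→0→10→13 push 1 @ unit cost 21 (adds 21)
shortest-cost path #4: 9→6→3→13 push 4 @ unit cost 22 (adds 88)
total cost = 410

Minimum cost for 39 units: 410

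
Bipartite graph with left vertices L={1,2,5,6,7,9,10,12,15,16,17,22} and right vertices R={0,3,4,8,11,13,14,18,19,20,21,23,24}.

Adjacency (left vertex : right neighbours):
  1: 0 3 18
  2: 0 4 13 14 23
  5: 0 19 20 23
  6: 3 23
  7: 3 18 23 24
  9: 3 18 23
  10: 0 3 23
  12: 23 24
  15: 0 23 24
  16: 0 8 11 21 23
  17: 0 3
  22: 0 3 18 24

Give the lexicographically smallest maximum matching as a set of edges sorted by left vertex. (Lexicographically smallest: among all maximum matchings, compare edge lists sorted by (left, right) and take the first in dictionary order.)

Lex-smallest maximum matching: {(1,0), (2,4), (5,19), (6,3), (7,18), (9,23), (12,24), (16,8)}

|M| = 8 (so the lex-smallest maximum matching has 8 edges)
process left vertices in ascending order; for each, take the smallest-labelled available neighbour that still permits 8 edges overall, or leave it unmatched if none does
lex-smallest matching: {1-0, 2-4, 5-19, 6-3, 7-18, 9-23, 12-24, 16-8}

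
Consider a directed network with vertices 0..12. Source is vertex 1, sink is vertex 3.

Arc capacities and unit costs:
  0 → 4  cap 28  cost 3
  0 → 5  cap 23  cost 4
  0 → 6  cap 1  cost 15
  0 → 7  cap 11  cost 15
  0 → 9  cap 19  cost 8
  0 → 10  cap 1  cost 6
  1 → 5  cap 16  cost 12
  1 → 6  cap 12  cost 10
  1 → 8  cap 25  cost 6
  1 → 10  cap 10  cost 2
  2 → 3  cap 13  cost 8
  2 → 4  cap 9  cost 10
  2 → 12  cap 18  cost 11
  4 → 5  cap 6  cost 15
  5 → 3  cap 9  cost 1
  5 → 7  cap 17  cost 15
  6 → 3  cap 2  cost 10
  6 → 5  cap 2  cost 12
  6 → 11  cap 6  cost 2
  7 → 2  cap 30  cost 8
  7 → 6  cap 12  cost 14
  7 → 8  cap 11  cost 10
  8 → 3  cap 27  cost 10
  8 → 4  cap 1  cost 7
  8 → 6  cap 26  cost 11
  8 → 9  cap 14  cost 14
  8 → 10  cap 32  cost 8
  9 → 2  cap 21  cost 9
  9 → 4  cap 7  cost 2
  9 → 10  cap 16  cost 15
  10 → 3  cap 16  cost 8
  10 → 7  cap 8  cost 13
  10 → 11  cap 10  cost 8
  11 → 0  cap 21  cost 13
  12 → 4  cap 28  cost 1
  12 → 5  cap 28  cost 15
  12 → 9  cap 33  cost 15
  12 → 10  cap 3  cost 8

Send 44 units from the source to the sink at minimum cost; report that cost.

shortest-cost path #1: 1→10→3 push 10 @ unit cost 10 (adds 100)
shortest-cost path #2: 1→5→3 push 9 @ unit cost 13 (adds 117)
shortest-cost path #3: 1→8→3 push 25 @ unit cost 16 (adds 400)
total cost = 617

Minimum cost for 44 units: 617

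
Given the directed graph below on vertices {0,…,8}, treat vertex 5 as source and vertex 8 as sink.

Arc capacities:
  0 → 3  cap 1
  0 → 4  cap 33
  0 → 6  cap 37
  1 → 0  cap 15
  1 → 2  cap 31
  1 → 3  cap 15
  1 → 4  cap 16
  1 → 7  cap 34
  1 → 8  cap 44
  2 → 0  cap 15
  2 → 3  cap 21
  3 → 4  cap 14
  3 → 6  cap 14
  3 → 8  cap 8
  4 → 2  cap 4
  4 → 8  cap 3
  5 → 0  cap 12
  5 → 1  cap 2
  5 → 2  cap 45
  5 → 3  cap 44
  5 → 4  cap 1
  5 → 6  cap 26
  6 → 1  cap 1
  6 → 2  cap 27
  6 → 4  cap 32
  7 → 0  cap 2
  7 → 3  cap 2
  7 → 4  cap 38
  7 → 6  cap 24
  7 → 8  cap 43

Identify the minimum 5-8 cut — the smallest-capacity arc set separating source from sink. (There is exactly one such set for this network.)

augment #1: 5→1→8 push 2
augment #2: 5→3→8 push 8
augment #3: 5→4→8 push 1
augment #4: 5→0→4→8 push 2
augment #5: 5→6→1→8 push 1
max flow = 14; residual-reachable set from 5 gives S-side
cut edges (S→T): {(3,8), (4,8), (5,1), (6,1)} total cap 14

Min-cut arcs: {(3,8), (4,8), (5,1), (6,1)} (total capacity 14)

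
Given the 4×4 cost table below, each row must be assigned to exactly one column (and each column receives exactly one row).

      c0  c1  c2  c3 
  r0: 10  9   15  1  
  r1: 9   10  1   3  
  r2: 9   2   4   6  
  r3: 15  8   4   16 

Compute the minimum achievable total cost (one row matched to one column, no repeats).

Minimum assignment cost: 16

optimal assignment: row0→col3 (cost 1), row1→col0 (cost 9), row2→col1 (cost 2), row3→col2 (cost 4)
total = 1 + 9 + 2 + 4 = 16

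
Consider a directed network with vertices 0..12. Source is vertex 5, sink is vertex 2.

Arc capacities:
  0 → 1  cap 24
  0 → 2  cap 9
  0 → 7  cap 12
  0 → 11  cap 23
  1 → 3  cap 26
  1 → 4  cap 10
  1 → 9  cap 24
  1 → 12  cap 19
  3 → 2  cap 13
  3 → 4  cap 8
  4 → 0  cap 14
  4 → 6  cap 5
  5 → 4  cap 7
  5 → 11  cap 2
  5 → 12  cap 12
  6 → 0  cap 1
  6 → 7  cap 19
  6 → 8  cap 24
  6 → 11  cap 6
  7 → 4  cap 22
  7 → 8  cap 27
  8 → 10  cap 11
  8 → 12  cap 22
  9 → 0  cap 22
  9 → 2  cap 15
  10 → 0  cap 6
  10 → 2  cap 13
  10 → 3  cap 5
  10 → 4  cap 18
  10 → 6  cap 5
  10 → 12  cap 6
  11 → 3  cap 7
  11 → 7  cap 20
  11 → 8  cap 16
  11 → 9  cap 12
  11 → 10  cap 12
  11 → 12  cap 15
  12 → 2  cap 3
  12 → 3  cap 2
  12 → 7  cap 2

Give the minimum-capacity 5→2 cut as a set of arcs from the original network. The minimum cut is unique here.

Min-cut arcs: {(5,4), (5,11), (12,2), (12,3), (12,7)} (total capacity 16)

augment #1: 5→12→2 push 3
augment #2: 5→4→0→2 push 7
augment #3: 5→11→3→2 push 2
augment #4: 5→12→3→2 push 2
augment #5: 5→12→7→4→0→2 push 2
max flow = 16; residual-reachable set from 5 gives S-side
cut edges (S→T): {(5,4), (5,11), (12,2), (12,3), (12,7)} total cap 16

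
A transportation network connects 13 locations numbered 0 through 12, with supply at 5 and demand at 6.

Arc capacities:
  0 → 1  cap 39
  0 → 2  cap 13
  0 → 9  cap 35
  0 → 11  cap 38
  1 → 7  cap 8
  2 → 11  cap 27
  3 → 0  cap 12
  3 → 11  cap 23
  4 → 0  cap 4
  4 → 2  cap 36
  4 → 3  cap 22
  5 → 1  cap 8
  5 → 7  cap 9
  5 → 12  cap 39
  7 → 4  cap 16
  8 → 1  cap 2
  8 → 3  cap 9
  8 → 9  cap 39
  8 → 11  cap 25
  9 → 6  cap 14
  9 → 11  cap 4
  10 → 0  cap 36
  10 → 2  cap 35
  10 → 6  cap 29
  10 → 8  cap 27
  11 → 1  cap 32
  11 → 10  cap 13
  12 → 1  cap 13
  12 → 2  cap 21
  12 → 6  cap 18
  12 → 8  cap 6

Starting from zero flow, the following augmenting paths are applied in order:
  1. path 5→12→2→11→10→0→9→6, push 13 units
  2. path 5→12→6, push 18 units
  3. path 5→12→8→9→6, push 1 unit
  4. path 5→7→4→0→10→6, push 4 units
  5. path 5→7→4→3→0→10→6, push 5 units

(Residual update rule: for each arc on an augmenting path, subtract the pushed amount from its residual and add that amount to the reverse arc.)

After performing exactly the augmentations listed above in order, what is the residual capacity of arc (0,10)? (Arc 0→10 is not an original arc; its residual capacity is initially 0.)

after path 1 (5→12→2→11→10→0→9→6, push 13): res(0,10)=13
after path 2 (5→12→6, push 18): res(0,10)=13
after path 3 (5→12→8→9→6, push 1): res(0,10)=13
after path 4 (5→7→4→0→10→6, push 4): res(0,10)=9
after path 5 (5→7→4→3→0→10→6, push 5): res(0,10)=4

Residual capacity of (0,10): 4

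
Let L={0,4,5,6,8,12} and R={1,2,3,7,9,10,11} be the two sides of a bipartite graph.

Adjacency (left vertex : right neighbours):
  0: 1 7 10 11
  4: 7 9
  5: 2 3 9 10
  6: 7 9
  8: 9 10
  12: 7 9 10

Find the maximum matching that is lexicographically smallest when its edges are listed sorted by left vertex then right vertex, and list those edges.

Lex-smallest maximum matching: {(0,1), (4,7), (5,2), (6,9), (8,10)}

|M| = 5 (so the lex-smallest maximum matching has 5 edges)
process left vertices in ascending order; for each, take the smallest-labelled available neighbour that still permits 5 edges overall, or leave it unmatched if none does
lex-smallest matching: {0-1, 4-7, 5-2, 6-9, 8-10}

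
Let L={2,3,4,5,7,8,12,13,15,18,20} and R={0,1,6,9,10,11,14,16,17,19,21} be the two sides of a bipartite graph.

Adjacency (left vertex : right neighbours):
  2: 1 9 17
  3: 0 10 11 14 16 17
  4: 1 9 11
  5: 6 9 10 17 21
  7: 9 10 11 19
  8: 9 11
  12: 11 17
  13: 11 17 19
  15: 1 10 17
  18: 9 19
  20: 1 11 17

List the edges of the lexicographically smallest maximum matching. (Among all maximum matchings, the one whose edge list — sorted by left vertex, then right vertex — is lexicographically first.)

|M| = 8 (so the lex-smallest maximum matching has 8 edges)
process left vertices in ascending order; for each, take the smallest-labelled available neighbour that still permits 8 edges overall, or leave it unmatched if none does
lex-smallest matching: {2-1, 3-0, 4-9, 5-6, 7-10, 8-11, 12-17, 13-19}

Lex-smallest maximum matching: {(2,1), (3,0), (4,9), (5,6), (7,10), (8,11), (12,17), (13,19)}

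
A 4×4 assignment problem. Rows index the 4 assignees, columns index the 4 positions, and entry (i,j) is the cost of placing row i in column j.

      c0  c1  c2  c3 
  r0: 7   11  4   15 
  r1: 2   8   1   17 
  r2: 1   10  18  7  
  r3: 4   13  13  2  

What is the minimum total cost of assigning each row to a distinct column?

Minimum assignment cost: 15

one of 2 optimal assignments: row0→col1 (cost 11), row1→col2 (cost 1), row2→col0 (cost 1), row3→col3 (cost 2)
total = 11 + 1 + 1 + 2 = 15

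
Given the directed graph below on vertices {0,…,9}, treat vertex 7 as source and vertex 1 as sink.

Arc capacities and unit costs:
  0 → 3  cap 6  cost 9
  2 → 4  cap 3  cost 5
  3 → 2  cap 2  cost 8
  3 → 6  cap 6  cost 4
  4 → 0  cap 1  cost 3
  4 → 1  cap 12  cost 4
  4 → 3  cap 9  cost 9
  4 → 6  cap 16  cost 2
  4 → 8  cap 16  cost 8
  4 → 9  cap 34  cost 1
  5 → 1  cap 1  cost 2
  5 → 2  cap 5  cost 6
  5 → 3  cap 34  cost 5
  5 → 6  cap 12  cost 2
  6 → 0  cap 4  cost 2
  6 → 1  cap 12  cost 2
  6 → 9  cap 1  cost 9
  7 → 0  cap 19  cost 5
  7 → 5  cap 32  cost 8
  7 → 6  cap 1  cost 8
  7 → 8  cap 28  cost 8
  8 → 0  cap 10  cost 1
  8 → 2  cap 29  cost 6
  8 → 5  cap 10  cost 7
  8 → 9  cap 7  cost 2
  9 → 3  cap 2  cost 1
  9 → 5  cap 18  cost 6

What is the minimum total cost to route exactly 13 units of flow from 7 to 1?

Minimum cost for 13 units: 152

shortest-cost path #1: 7→5→1 push 1 @ unit cost 10 (adds 10)
shortest-cost path #2: 7→6→1 push 1 @ unit cost 10 (adds 10)
shortest-cost path #3: 7→5→6→1 push 11 @ unit cost 12 (adds 132)
total cost = 152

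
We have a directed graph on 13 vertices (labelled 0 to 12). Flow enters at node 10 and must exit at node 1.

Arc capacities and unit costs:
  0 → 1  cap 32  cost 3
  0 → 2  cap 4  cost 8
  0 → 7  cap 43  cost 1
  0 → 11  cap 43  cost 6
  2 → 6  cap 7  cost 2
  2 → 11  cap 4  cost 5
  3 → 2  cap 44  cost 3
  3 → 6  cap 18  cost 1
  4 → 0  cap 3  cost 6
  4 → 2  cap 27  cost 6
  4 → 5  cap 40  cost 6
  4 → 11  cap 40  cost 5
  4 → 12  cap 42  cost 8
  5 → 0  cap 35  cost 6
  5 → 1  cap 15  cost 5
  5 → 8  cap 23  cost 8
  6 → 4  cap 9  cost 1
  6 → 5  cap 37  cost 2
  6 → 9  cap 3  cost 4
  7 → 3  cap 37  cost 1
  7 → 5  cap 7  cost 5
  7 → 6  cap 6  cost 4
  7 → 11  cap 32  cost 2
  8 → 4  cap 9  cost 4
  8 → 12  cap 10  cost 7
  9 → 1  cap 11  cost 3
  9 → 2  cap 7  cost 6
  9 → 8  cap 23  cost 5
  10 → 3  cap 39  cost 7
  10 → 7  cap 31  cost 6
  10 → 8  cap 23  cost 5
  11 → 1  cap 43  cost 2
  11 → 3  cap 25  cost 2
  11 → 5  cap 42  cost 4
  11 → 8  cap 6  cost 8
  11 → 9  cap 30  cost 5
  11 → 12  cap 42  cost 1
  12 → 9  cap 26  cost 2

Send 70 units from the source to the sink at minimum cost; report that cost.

Minimum cost for 70 units: 930

shortest-cost path #1: 10→7→11→1 push 31 @ unit cost 10 (adds 310)
shortest-cost path #2: 10→3→6→9→1 push 3 @ unit cost 15 (adds 45)
shortest-cost path #3: 10→3→6→5→1 push 15 @ unit cost 15 (adds 225)
shortest-cost path #4: 10→8→4→11→1 push 9 @ unit cost 16 (adds 144)
shortest-cost path #5: 10→8→12→9→1 push 8 @ unit cost 17 (adds 136)
shortest-cost path #6: 10→3→2→11→1 push 3 @ unit cost 17 (adds 51)
shortest-cost path #7: 10→3→2→11→4→0→1 push 1 @ unit cost 19 (adds 19)
total cost = 930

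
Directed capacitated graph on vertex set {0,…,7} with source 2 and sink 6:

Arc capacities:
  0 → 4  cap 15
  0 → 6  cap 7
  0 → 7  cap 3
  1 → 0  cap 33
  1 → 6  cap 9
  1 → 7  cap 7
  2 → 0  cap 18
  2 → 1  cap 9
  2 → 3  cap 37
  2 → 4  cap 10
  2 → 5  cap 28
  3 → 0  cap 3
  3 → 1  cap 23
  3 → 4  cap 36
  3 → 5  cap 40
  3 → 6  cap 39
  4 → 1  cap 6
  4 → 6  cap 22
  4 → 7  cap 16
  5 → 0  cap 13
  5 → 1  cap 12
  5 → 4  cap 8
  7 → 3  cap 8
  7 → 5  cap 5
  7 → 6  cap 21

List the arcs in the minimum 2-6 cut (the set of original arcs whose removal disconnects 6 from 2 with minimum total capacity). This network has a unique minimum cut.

augment #1: 2→0→6 push 7
augment #2: 2→1→6 push 9
augment #3: 2→3→6 push 37
augment #4: 2→4→6 push 10
augment #5: 2→0→4→6 push 11
augment #6: 2→5→4→6 push 1
augment #7: 2→5→0→7→6 push 3
augment #8: 2→5→1→7→6 push 7
augment #9: 2→5→4→7→6 push 7
augment #10: 2→5→0→4→7→6 push 4
max flow = 96; residual-reachable set from 2 gives S-side
cut edges (S→T): {(0,4), (0,6), (0,7), (1,6), (1,7), (2,3), (2,4), (5,4)} total cap 96

Min-cut arcs: {(0,4), (0,6), (0,7), (1,6), (1,7), (2,3), (2,4), (5,4)} (total capacity 96)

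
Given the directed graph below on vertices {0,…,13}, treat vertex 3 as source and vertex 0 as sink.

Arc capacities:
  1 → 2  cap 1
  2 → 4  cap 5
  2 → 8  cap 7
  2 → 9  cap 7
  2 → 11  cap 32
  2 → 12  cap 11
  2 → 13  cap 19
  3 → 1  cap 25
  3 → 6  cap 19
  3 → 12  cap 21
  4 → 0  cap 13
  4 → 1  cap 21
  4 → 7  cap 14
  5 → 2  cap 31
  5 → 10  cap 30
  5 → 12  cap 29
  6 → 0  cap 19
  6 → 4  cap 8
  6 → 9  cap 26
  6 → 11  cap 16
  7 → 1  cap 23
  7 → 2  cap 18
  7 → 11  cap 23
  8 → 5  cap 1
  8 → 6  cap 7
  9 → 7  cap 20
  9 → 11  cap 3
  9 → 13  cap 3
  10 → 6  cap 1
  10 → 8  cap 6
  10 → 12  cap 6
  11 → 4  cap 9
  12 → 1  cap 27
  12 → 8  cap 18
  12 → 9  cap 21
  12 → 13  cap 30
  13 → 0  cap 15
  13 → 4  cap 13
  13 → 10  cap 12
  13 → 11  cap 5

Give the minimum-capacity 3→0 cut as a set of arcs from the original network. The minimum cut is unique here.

Min-cut arcs: {(1,2), (3,6), (3,12)} (total capacity 41)

augment #1: 3→6→0 push 19
augment #2: 3→12→13→0 push 15
augment #3: 3→1→2→4→0 push 1
augment #4: 3→12→13→4→0 push 6
max flow = 41; residual-reachable set from 3 gives S-side
cut edges (S→T): {(1,2), (3,6), (3,12)} total cap 41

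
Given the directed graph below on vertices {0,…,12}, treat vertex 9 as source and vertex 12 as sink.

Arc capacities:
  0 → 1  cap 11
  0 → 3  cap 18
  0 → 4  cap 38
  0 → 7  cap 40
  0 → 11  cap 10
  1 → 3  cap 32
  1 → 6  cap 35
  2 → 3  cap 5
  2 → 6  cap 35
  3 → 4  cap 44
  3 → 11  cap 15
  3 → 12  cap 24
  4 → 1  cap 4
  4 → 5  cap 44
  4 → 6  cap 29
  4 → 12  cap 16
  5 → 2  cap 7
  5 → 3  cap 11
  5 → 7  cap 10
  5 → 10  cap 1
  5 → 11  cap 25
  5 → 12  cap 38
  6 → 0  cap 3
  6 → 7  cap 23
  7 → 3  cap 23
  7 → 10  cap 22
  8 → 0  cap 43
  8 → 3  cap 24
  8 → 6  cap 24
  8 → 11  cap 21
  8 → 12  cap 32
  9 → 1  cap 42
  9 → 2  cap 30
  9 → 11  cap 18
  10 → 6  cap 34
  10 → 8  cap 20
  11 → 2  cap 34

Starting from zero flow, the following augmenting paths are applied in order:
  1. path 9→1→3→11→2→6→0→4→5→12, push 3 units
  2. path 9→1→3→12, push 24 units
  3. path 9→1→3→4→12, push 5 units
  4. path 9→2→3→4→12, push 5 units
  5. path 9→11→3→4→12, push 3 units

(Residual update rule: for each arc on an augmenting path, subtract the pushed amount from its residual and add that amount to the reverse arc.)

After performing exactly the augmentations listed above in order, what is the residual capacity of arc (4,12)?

after path 1 (9→1→3→11→2→6→0→4→5→12, push 3): res(4,12)=16
after path 2 (9→1→3→12, push 24): res(4,12)=16
after path 3 (9→1→3→4→12, push 5): res(4,12)=11
after path 4 (9→2→3→4→12, push 5): res(4,12)=6
after path 5 (9→11→3→4→12, push 3): res(4,12)=3

Residual capacity of (4,12): 3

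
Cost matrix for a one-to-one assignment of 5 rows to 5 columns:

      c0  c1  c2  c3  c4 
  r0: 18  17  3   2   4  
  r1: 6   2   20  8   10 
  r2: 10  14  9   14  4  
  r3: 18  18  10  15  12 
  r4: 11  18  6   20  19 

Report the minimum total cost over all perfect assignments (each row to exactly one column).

Minimum assignment cost: 29

optimal assignment: row0→col3 (cost 2), row1→col1 (cost 2), row2→col4 (cost 4), row3→col2 (cost 10), row4→col0 (cost 11)
total = 2 + 2 + 4 + 10 + 11 = 29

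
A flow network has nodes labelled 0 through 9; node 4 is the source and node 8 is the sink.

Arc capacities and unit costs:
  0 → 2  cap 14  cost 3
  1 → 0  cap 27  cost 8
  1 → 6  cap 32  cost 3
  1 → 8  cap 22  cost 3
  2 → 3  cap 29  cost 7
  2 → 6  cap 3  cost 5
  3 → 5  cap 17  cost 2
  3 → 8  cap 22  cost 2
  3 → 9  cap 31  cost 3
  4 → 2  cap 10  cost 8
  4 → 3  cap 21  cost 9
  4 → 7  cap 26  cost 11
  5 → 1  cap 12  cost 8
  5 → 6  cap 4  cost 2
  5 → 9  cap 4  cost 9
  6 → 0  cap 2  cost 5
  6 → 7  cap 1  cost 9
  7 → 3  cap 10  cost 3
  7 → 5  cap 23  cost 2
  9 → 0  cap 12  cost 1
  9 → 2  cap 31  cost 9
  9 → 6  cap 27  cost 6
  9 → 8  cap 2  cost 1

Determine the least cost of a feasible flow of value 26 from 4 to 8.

Minimum cost for 26 units: 331

shortest-cost path #1: 4→3→8 push 21 @ unit cost 11 (adds 231)
shortest-cost path #2: 4→7→3→8 push 1 @ unit cost 16 (adds 16)
shortest-cost path #3: 4→7→3→9→8 push 2 @ unit cost 18 (adds 36)
shortest-cost path #4: 4→7→5→1→8 push 2 @ unit cost 24 (adds 48)
total cost = 331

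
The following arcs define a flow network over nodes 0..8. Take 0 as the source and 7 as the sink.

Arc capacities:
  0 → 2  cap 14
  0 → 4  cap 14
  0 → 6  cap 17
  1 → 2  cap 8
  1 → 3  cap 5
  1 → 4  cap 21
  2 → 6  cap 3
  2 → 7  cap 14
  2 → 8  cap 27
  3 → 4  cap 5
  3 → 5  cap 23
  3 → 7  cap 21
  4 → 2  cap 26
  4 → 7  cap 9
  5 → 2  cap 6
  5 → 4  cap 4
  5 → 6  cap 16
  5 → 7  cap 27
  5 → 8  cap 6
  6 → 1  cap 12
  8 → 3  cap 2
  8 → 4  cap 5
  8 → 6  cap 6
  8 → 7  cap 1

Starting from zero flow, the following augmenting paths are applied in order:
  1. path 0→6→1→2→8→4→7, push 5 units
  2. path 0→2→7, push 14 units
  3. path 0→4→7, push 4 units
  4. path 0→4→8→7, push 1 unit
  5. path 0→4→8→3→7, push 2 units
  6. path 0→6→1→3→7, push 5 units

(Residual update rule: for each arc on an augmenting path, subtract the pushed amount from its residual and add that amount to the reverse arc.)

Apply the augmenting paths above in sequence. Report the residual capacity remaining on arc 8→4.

Residual capacity of (8,4): 3

after path 1 (0→6→1→2→8→4→7, push 5): res(8,4)=0
after path 2 (0→2→7, push 14): res(8,4)=0
after path 3 (0→4→7, push 4): res(8,4)=0
after path 4 (0→4→8→7, push 1): res(8,4)=1
after path 5 (0→4→8→3→7, push 2): res(8,4)=3
after path 6 (0→6→1→3→7, push 5): res(8,4)=3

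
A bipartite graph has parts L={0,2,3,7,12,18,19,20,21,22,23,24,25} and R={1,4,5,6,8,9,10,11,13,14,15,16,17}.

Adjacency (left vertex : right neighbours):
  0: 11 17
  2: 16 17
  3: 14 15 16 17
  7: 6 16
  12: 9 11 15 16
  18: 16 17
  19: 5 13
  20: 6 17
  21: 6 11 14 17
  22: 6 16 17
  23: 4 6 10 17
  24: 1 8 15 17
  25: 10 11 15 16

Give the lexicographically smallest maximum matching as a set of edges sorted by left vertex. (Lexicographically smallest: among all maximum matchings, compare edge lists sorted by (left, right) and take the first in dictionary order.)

|M| = 11 (so the lex-smallest maximum matching has 11 edges)
process left vertices in ascending order; for each, take the smallest-labelled available neighbour that still permits 11 edges overall, or leave it unmatched if none does
lex-smallest matching: {0-11, 2-16, 3-15, 7-6, 12-9, 18-17, 19-5, 21-14, 23-4, 24-1, 25-10}

Lex-smallest maximum matching: {(0,11), (2,16), (3,15), (7,6), (12,9), (18,17), (19,5), (21,14), (23,4), (24,1), (25,10)}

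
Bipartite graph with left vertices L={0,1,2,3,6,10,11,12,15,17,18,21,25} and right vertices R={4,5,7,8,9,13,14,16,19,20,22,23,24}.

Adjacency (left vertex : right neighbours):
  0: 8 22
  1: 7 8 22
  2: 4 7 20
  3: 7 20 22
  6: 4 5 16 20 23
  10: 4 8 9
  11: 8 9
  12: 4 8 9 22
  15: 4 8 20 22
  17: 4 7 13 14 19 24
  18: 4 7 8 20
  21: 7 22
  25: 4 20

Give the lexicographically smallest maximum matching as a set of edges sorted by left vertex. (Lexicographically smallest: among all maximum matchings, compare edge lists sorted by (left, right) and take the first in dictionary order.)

Lex-smallest maximum matching: {(0,8), (1,7), (2,4), (3,20), (6,5), (10,9), (12,22), (17,13)}

|M| = 8 (so the lex-smallest maximum matching has 8 edges)
process left vertices in ascending order; for each, take the smallest-labelled available neighbour that still permits 8 edges overall, or leave it unmatched if none does
lex-smallest matching: {0-8, 1-7, 2-4, 3-20, 6-5, 10-9, 12-22, 17-13}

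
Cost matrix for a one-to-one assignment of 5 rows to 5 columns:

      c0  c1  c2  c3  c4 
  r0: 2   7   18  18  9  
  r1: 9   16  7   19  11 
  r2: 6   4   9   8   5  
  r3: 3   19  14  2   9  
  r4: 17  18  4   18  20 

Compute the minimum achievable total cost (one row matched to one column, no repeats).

optimal assignment: row0→col0 (cost 2), row1→col4 (cost 11), row2→col1 (cost 4), row3→col3 (cost 2), row4→col2 (cost 4)
total = 2 + 11 + 4 + 2 + 4 = 23

Minimum assignment cost: 23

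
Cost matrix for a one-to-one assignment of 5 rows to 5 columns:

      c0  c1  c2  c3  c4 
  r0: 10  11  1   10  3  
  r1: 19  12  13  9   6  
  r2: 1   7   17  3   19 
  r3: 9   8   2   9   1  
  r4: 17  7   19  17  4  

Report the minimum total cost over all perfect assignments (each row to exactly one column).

optimal assignment: row0→col2 (cost 1), row1→col3 (cost 9), row2→col0 (cost 1), row3→col4 (cost 1), row4→col1 (cost 7)
total = 1 + 9 + 1 + 1 + 7 = 19

Minimum assignment cost: 19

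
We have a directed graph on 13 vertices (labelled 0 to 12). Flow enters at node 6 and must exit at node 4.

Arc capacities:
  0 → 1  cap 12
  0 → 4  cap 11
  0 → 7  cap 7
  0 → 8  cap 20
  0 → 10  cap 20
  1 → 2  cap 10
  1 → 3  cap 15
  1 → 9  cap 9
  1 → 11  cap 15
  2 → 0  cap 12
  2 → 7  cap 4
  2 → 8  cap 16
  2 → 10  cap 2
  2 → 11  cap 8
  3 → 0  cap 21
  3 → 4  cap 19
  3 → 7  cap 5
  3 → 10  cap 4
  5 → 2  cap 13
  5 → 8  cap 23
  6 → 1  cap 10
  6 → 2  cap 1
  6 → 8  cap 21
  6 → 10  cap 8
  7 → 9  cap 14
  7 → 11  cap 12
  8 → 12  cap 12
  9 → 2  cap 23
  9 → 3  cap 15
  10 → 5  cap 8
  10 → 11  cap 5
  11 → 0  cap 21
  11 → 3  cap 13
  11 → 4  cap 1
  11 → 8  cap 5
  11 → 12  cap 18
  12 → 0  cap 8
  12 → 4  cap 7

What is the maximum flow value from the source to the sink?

Maximum flow value: 31

augment #1: 6→1→3→4 bottleneck 10, total now 10
augment #2: 6→2→0→4 bottleneck 1, total now 11
augment #3: 6→8→12→4 bottleneck 7, total now 18
augment #4: 6→10→11→4 bottleneck 1, total now 19
augment #5: 6→8→12→0→4 bottleneck 5, total now 24
augment #6: 6→10→11→0→4 bottleneck 4, total now 28
augment #7: 6→10→5→2→0→4 bottleneck 1, total now 29
augment #8: 6→10→5→2→11→3→4 bottleneck 2, total now 31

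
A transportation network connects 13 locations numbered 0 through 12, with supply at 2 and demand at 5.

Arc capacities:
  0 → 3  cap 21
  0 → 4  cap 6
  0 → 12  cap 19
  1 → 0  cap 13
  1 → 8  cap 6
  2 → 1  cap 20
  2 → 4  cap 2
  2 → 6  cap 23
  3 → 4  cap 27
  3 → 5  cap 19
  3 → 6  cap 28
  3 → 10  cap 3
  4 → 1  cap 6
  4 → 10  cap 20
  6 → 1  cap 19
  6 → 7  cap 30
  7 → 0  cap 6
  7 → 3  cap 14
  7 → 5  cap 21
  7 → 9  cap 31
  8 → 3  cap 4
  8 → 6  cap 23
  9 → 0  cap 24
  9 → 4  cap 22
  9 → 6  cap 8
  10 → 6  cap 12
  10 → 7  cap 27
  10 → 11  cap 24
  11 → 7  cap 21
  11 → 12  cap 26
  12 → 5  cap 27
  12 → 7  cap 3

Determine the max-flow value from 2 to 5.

augment #1: 2→6→7→5 bottleneck 21, total now 21
augment #2: 2→1→0→3→5 bottleneck 13, total now 34
augment #3: 2→1→8→3→5 bottleneck 4, total now 38
augment #4: 2→6→7→3→5 bottleneck 2, total now 40
augment #5: 2→4→10→11→12→5 bottleneck 2, total now 42
augment #6: 2→1→8→6→7→0→12→5 bottleneck 2, total now 44

Maximum flow value: 44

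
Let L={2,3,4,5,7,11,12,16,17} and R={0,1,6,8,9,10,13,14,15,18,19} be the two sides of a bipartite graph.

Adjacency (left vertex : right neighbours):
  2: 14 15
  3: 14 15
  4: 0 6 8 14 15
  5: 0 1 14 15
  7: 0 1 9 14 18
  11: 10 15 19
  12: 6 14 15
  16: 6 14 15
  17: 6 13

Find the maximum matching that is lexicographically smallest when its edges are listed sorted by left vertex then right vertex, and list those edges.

Lex-smallest maximum matching: {(2,14), (3,15), (4,0), (5,1), (7,9), (11,10), (12,6), (17,13)}

|M| = 8 (so the lex-smallest maximum matching has 8 edges)
process left vertices in ascending order; for each, take the smallest-labelled available neighbour that still permits 8 edges overall, or leave it unmatched if none does
lex-smallest matching: {2-14, 3-15, 4-0, 5-1, 7-9, 11-10, 12-6, 17-13}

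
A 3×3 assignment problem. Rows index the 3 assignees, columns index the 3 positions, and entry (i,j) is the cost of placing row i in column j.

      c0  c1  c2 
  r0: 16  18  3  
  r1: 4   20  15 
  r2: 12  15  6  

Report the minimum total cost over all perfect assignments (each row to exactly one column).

optimal assignment: row0→col2 (cost 3), row1→col0 (cost 4), row2→col1 (cost 15)
total = 3 + 4 + 15 = 22

Minimum assignment cost: 22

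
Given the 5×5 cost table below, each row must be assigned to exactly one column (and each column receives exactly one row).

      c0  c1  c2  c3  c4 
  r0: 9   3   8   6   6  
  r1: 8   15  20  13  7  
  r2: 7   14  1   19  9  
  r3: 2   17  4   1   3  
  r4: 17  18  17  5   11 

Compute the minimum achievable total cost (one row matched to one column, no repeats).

Minimum assignment cost: 18

optimal assignment: row0→col1 (cost 3), row1→col4 (cost 7), row2→col2 (cost 1), row3→col0 (cost 2), row4→col3 (cost 5)
total = 3 + 7 + 1 + 2 + 5 = 18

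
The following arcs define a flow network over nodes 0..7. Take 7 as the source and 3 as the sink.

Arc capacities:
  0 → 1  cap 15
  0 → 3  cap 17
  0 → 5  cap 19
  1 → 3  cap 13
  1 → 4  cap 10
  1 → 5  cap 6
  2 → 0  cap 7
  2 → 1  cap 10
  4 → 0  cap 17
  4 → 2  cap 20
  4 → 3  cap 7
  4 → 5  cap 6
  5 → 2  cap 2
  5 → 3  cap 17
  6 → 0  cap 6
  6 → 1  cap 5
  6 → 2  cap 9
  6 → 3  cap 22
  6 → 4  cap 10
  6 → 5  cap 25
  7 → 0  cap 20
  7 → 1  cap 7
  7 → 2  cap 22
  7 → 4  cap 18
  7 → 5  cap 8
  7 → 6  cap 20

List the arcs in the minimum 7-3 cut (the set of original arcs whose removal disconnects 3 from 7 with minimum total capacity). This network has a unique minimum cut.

augment #1: 7→0→3 push 17
augment #2: 7→1→3 push 7
augment #3: 7→4→3 push 7
augment #4: 7→5→3 push 8
augment #5: 7→6→3 push 20
augment #6: 7→0→1→3 push 3
augment #7: 7→2→1→3 push 3
augment #8: 7→4→5→3 push 6
augment #9: 7→2→0→5→3 push 3
max flow = 74; residual-reachable set from 7 gives S-side
cut edges (S→T): {(0,3), (1,3), (4,3), (5,3), (7,6)} total cap 74

Min-cut arcs: {(0,3), (1,3), (4,3), (5,3), (7,6)} (total capacity 74)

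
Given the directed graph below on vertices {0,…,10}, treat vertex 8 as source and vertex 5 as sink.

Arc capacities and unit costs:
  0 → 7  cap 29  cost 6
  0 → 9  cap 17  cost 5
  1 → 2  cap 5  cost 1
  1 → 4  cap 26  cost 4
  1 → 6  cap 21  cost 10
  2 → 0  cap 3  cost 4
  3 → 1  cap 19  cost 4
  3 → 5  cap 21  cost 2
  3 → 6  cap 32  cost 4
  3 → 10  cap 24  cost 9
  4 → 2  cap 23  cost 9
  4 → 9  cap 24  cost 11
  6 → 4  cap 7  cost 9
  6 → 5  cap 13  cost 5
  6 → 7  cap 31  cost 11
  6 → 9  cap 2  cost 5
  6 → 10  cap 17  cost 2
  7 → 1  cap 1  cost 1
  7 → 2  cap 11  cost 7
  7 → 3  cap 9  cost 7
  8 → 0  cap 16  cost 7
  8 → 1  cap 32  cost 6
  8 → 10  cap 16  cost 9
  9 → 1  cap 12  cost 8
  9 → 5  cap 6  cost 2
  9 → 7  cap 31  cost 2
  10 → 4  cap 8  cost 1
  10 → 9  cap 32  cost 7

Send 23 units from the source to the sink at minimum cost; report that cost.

shortest-cost path #1: 8→0→9→5 push 6 @ unit cost 14 (adds 84)
shortest-cost path #2: 8→1→6→5 push 13 @ unit cost 21 (adds 273)
shortest-cost path #3: 8→0→7→3→5 push 4 @ unit cost 22 (adds 88)
total cost = 445

Minimum cost for 23 units: 445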